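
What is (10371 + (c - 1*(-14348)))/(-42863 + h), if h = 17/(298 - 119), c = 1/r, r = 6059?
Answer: -13404631769/23243717570 ≈ -0.57670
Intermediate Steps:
c = 1/6059 ≈ 0.00016504
h = 17/179 ≈ 0.094972
(10371 + (c - 1*(-14348)))/(-42863 + h) = (10371 + (1/6059 - 1*(-14348)))/(-42863 + 17/179) = (10371 + (1/6059 + 14348))/(-7672460/179) = (10371 + 86934533/6059)*(-179/7672460) = (149772422/6059)*(-179/7672460) = -13404631769/23243717570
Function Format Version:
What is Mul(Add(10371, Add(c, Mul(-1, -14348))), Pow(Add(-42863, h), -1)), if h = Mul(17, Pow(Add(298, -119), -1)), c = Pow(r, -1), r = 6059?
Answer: Rational(-13404631769, 23243717570) ≈ -0.57670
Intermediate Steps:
c = Rational(1, 6059) (c = Pow(6059, -1) = Rational(1, 6059) ≈ 0.00016504)
h = Rational(17, 179) (h = Mul(17, Pow(179, -1)) = Mul(17, Rational(1, 179)) = Rational(17, 179) ≈ 0.094972)
Mul(Add(10371, Add(c, Mul(-1, -14348))), Pow(Add(-42863, h), -1)) = Mul(Add(10371, Add(Rational(1, 6059), Mul(-1, -14348))), Pow(Add(-42863, Rational(17, 179)), -1)) = Mul(Add(10371, Add(Rational(1, 6059), 14348)), Pow(Rational(-7672460, 179), -1)) = Mul(Add(10371, Rational(86934533, 6059)), Rational(-179, 7672460)) = Mul(Rational(149772422, 6059), Rational(-179, 7672460)) = Rational(-13404631769, 23243717570)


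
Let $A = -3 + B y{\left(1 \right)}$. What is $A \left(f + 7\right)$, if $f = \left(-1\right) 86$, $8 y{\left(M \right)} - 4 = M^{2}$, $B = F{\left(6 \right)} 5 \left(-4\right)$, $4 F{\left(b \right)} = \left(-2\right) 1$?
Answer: $- \frac{1027}{4} \approx -256.75$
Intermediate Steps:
$F{\left(b \right)} = - \frac{1}{2}$ ($F{\left(b \right)} = \frac{\left(-2\right) 1}{4} = \frac{1}{4} \left(-2\right) = - \frac{1}{2}$)
$B = 10$ ($B = \left(- \frac{1}{2}\right) 5 \left(-4\right) = \left(- \frac{5}{2}\right) \left(-4\right) = 10$)
$y{\left(M \right)} = \frac{1}{2} + \frac{M^{2}}{8}$
$f = -86$
$A = \frac{13}{4}$ ($A = -3 + 10 \left(\frac{1}{2} + \frac{1^{2}}{8}\right) = -3 + 10 \left(\frac{1}{2} + \frac{1}{8} \cdot 1\right) = -3 + 10 \left(\frac{1}{2} + \frac{1}{8}\right) = -3 + 10 \cdot \frac{5}{8} = -3 + \frac{25}{4} = \frac{13}{4} \approx 3.25$)
$A \left(f + 7\right) = \frac{13 \left(-86 + 7\right)}{4} = \frac{13}{4} \left(-79\right) = - \frac{1027}{4}$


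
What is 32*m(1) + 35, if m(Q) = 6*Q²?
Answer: 227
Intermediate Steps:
32*m(1) + 35 = 32*(6*1²) + 35 = 32*(6*1) + 35 = 32*6 + 35 = 192 + 35 = 227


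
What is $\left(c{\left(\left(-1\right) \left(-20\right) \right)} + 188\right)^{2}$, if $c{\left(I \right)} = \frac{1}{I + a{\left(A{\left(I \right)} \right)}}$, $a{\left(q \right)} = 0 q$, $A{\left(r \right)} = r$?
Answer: $\frac{14145121}{400} \approx 35363.0$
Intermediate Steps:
$a{\left(q \right)} = 0$
$c{\left(I \right)} = \frac{1}{I}$ ($c{\left(I \right)} = \frac{1}{I + 0} = \frac{1}{I}$)
$\left(c{\left(\left(-1\right) \left(-20\right) \right)} + 188\right)^{2} = \left(\frac{1}{\left(-1\right) \left(-20\right)} + 188\right)^{2} = \left(\frac{1}{20} + 188\right)^{2} = \left(\frac{3761}{20}\right)^{2} = \frac{14145121}{400}$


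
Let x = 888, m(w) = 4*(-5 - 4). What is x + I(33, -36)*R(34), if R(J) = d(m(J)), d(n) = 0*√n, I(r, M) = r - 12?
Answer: 888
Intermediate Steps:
I(r, M) = -12 + r
m(w) = -36 (m(w) = 4*(-9) = -36)
d(n) = 0
R(J) = 0
x + I(33, -36)*R(34) = 888 + (-12 + 33)*0 = 888 + 21*0 = 888 + 0 = 888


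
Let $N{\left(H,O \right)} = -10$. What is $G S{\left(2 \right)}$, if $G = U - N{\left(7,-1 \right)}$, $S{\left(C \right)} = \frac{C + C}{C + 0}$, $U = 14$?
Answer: $48$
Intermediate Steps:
$S{\left(C \right)} = 2$ ($S{\left(C \right)} = \frac{2 C}{C} = 2$)
$G = 24$ ($G = 14 - -10 = 14 + 10 = 24$)
$G S{\left(2 \right)} = 24 \cdot 2 = 48$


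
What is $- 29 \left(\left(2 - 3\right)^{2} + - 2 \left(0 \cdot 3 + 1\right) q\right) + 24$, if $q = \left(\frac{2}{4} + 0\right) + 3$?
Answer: $198$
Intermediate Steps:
$q = \frac{7}{2}$ ($q = \left(2 \cdot \frac{1}{4} + 0\right) + 3 = \left(\frac{1}{2} + 0\right) + 3 = \frac{1}{2} + 3 = \frac{7}{2} \approx 3.5$)
$- 29 \left(\left(2 - 3\right)^{2} + - 2 \left(0 \cdot 3 + 1\right) q\right) + 24 = - 29 \left(\left(2 - 3\right)^{2} + - 2 \left(0 \cdot 3 + 1\right) \frac{7}{2}\right) + 24 = - 29 \left(\left(-1\right)^{2} + - 2 \left(0 + 1\right) \frac{7}{2}\right) + 24 = - 29 \left(1 + \left(-2\right) 1 \cdot \frac{7}{2}\right) + 24 = - 29 \left(1 - 7\right) + 24 = \left(-29\right) \left(-6\right) + 24 = 174 + 24 = 198$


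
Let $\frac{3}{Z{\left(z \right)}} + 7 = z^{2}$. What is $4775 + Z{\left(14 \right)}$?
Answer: $\frac{300826}{63} \approx 4775.0$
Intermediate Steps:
$Z{\left(z \right)} = \frac{3}{-7 + z^{2}}$
$4775 + Z{\left(14 \right)} = 4775 + \frac{3}{-7 + 14^{2}} = 4775 + \frac{3}{-7 + 196} = 4775 + \frac{3}{189} = 4775 + 3 \cdot \frac{1}{189} = 4775 + \frac{1}{63} = \frac{300826}{63}$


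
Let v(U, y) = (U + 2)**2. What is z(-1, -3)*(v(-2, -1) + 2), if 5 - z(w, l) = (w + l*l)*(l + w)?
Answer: 74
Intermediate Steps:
v(U, y) = (2 + U)**2
z(w, l) = 5 - (l + w)*(w + l**2) (z(w, l) = 5 - (w + l*l)*(l + w) = 5 - (w + l**2)*(l + w) = 5 - (l + w)*(w + l**2))
z(-1, -3)*(v(-2, -1) + 2) = (5 - 1*(-3)**3 - 1*(-1)**2 - 1*(-3)*(-1) - 1*(-1)*(-3)**2)*((2 - 2)**2 + 2) = (5 - 1*(-27) - 1*1 - 3 - 1*(-1)*9)*(0**2 + 2) = (5 + 27 - 1 - 3 + 9)*(0 + 2) = 37*2 = 74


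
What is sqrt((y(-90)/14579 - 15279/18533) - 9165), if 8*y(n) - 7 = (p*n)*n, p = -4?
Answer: I*sqrt(10706600532838940522918)/1080770428 ≈ 95.74*I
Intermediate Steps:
y(n) = 7/8 - n**2/2 (y(n) = 7/8 + ((-4*n)*n)/8 = 7/8 + (-4*n**2)/8 = 7/8 - n**2/2)
sqrt((y(-90)/14579 - 15279/18533) - 9165) = sqrt(((7/8 - 1/2*(-90)**2)/14579 - 15279/18533) - 9165) = sqrt(((7/8 - 1/2*8100)*(1/14579) - 15279*1/18533) - 9165) = sqrt(((7/8 - 4050)*(1/14579) - 15279/18533) - 9165) = sqrt((-32393/8*1/14579 - 15279/18533) - 9165) = sqrt((-32393/116632 - 15279/18533) - 9165) = sqrt(-2382359797/2161540856 - 9165) = sqrt(-19812904305037/2161540856) = I*sqrt(10706600532838940522918)/1080770428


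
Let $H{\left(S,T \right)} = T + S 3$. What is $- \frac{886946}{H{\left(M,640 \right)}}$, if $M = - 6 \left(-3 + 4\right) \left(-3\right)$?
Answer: $- \frac{443473}{347} \approx -1278.0$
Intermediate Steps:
$M = 18$ ($M = - 6 \cdot 1 \left(-3\right) = \left(-6\right) \left(-3\right) = 18$)
$H{\left(S,T \right)} = T + 3 S$
$- \frac{886946}{H{\left(M,640 \right)}} = - \frac{886946}{640 + 3 \cdot 18} = - \frac{886946}{640 + 54} = - \frac{886946}{694} = \left(-886946\right) \frac{1}{694} = - \frac{443473}{347}$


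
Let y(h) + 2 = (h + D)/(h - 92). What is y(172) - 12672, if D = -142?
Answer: -101389/8 ≈ -12674.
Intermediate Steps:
y(h) = -2 + (-142 + h)/(-92 + h) (y(h) = -2 + (h - 142)/(h - 92) = -2 + (-142 + h)/(-92 + h))
y(172) - 12672 = (42 - 1*172)/(-92 + 172) - 12672 = (42 - 172)/80 - 12672 = (1/80)*(-130) - 12672 = -13/8 - 12672 = -101389/8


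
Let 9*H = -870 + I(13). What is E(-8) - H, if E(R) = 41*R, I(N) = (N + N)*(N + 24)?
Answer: -3044/9 ≈ -338.22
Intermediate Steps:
I(N) = 2*N*(24 + N) (I(N) = (2*N)*(24 + N) = 2*N*(24 + N))
H = 92/9 (H = (-870 + 2*13*(24 + 13))/9 = (-870 + 2*13*37)/9 = (-870 + 962)/9 = (1/9)*92 = 92/9 ≈ 10.222)
E(-8) - H = 41*(-8) - 1*92/9 = -328 - 92/9 = -3044/9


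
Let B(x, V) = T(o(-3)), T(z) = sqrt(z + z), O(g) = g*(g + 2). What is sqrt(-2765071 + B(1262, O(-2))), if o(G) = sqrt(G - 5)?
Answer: sqrt(-2765071 + 2*2**(1/4)*sqrt(I)) ≈ 0.e-4 + 1662.8*I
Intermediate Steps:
O(g) = g*(2 + g)
o(G) = sqrt(-5 + G)
T(z) = sqrt(2)*sqrt(z) (T(z) = sqrt(2*z) = sqrt(2)*sqrt(z))
B(x, V) = 2*2**(1/4)*sqrt(I) (B(x, V) = sqrt(2)*sqrt(sqrt(-5 - 3)) = sqrt(2)*sqrt(sqrt(-8)) = sqrt(2)*sqrt(2*I*sqrt(2)) = sqrt(2)*(2**(3/4)*sqrt(I)) = 2*2**(1/4)*sqrt(I))
sqrt(-2765071 + B(1262, O(-2))) = sqrt(-2765071 + 2*2**(1/4)*sqrt(I))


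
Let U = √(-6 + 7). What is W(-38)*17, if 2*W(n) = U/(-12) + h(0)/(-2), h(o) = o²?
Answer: -17/24 ≈ -0.70833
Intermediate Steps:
U = 1 (U = √1 = 1)
W(n) = -1/24 (W(n) = (1/(-12) + 0²/(-2))/2 = (1*(-1/12) + 0*(-½))/2 = (-1/12 + 0)/2 = (½)*(-1/12) = -1/24)
W(-38)*17 = -1/24*17 = -17/24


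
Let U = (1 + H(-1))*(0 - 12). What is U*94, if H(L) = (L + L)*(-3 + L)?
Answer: -10152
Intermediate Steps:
H(L) = 2*L*(-3 + L) (H(L) = (2*L)*(-3 + L) = 2*L*(-3 + L))
U = -108 (U = (1 + 2*(-1)*(-3 - 1))*(0 - 12) = (1 + 2*(-1)*(-4))*(-12) = (1 + 8)*(-12) = 9*(-12) = -108)
U*94 = -108*94 = -10152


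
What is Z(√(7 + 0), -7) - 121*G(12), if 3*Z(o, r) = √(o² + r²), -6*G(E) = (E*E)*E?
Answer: 34848 + 2*√14/3 ≈ 34851.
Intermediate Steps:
G(E) = -E³/6 (G(E) = -E*E*E/6 = -E²*E/6 = -E³/6)
Z(o, r) = √(o² + r²)/3
Z(√(7 + 0), -7) - 121*G(12) = √((√(7 + 0))² + (-7)²)/3 - (-121)*12³/6 = √((√7)² + 49)/3 - (-121)*1728/6 = √(7 + 49)/3 - 121*(-288) = √56/3 + 34848 = (2*√14)/3 + 34848 = 2*√14/3 + 34848 = 34848 + 2*√14/3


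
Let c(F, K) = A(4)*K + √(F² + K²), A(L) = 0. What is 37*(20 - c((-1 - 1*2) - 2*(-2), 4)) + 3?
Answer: 743 - 37*√17 ≈ 590.45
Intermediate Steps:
c(F, K) = √(F² + K²) (c(F, K) = 0*K + √(F² + K²) = 0 + √(F² + K²) = √(F² + K²))
37*(20 - c((-1 - 1*2) - 2*(-2), 4)) + 3 = 37*(20 - √(((-1 - 1*2) - 2*(-2))² + 4²)) + 3 = 37*(20 - √(((-1 - 2) + 4)² + 16)) + 3 = 37*(20 - √((-3 + 4)² + 16)) + 3 = 37*(20 - √(1² + 16)) + 3 = 37*(20 - √(1 + 16)) + 3 = 37*(20 - √17) + 3 = (740 - 37*√17) + 3 = 743 - 37*√17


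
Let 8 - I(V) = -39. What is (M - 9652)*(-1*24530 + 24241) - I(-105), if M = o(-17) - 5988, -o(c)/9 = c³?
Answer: -8258800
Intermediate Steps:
o(c) = -9*c³
M = 38229 (M = -9*(-17)³ - 5988 = -9*(-4913) - 5988 = 44217 - 5988 = 38229)
I(V) = 47 (I(V) = 8 - 1*(-39) = 8 + 39 = 47)
(M - 9652)*(-1*24530 + 24241) - I(-105) = (38229 - 9652)*(-1*24530 + 24241) - 1*47 = 28577*(-24530 + 24241) - 47 = 28577*(-289) - 47 = -8258753 - 47 = -8258800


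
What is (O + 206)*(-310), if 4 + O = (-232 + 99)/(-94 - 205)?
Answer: -18764610/299 ≈ -62758.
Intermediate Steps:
O = -1063/299 (O = -4 + (-232 + 99)/(-94 - 205) = -4 - 133/(-299) = -4 - 133*(-1/299) = -4 + 133/299 = -1063/299 ≈ -3.5552)
(O + 206)*(-310) = (-1063/299 + 206)*(-310) = (60531/299)*(-310) = -18764610/299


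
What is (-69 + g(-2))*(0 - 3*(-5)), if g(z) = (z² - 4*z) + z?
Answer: -885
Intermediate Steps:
g(z) = z² - 3*z
(-69 + g(-2))*(0 - 3*(-5)) = (-69 - 2*(-3 - 2))*(0 - 3*(-5)) = (-69 - 2*(-5))*(0 + 15) = (-69 + 10)*15 = -59*15 = -885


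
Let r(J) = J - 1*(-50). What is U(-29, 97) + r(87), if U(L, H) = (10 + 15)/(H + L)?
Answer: 9341/68 ≈ 137.37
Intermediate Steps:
r(J) = 50 + J (r(J) = J + 50 = 50 + J)
U(L, H) = 25/(H + L)
U(-29, 97) + r(87) = 25/(97 - 29) + (50 + 87) = 25/68 + 137 = 9341/68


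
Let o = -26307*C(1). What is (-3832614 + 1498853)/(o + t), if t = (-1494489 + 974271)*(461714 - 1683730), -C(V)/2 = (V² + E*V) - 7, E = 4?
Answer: -2333761/635714614260 ≈ -3.6711e-6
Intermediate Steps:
C(V) = 14 - 8*V - 2*V² (C(V) = -2*((V² + 4*V) - 7) = -2*(-7 + V² + 4*V) = 14 - 8*V - 2*V²)
t = 635714719488 (t = -520218*(-1222016) = 635714719488)
o = -105228 (o = -26307*(14 - 8*1 - 2*1²) = -26307*(14 - 8 - 2*1) = -26307*(14 - 8 - 2) = -26307*4 = -105228)
(-3832614 + 1498853)/(o + t) = (-3832614 + 1498853)/(-105228 + 635714719488) = -2333761/635714614260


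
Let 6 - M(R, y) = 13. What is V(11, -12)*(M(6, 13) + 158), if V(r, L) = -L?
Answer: 1812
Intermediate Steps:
M(R, y) = -7 (M(R, y) = 6 - 1*13 = 6 - 13 = -7)
V(11, -12)*(M(6, 13) + 158) = (-1*(-12))*(-7 + 158) = 12*151 = 1812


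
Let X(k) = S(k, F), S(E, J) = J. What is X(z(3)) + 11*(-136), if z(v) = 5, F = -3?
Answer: -1499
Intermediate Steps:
X(k) = -3
X(z(3)) + 11*(-136) = -3 + 11*(-136) = -3 - 1496 = -1499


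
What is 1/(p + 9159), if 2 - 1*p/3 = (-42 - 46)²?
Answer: -1/14067 ≈ -7.1088e-5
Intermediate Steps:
p = -23226 (p = 6 - 3*(-42 - 46)² = 6 - 3*(-88)² = 6 - 3*7744 = 6 - 23232 = -23226)
1/(p + 9159) = 1/(-23226 + 9159) = 1/(-14067) = -1/14067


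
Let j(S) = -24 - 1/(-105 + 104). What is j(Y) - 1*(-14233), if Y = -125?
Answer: 14210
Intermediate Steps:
j(S) = -23 (j(S) = -24 - 1/(-1) = -24 - 1*(-1) = -24 + 1 = -23)
j(Y) - 1*(-14233) = -23 - 1*(-14233) = -23 + 14233 = 14210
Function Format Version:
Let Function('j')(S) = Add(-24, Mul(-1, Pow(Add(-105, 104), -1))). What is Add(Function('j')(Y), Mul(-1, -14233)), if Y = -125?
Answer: 14210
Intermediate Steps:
Function('j')(S) = -23 (Function('j')(S) = Add(-24, Mul(-1, Pow(-1, -1))) = Add(-24, Mul(-1, -1)) = Add(-24, 1) = -23)
Add(Function('j')(Y), Mul(-1, -14233)) = Add(-23, Mul(-1, -14233)) = Add(-23, 14233) = 14210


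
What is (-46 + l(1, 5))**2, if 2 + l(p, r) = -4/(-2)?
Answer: 2116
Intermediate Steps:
l(p, r) = 0 (l(p, r) = -2 - 4/(-2) = -2 - 4*(-1/2) = -2 + 2 = 0)
(-46 + l(1, 5))**2 = (-46 + 0)**2 = (-46)**2 = 2116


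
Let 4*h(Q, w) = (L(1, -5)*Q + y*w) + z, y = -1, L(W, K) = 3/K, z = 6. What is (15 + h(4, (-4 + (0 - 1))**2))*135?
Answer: 5211/4 ≈ 1302.8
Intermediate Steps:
h(Q, w) = 3/2 - 3*Q/20 - w/4 (h(Q, w) = (((3/(-5))*Q - w) + 6)/4 = (((3*(-1/5))*Q - w) + 6)/4 = ((-3*Q/5 - w) + 6)/4 = ((-w - 3*Q/5) + 6)/4 = (6 - w - 3*Q/5)/4 = 3/2 - 3*Q/20 - w/4)
(15 + h(4, (-4 + (0 - 1))**2))*135 = (15 + (3/2 - 3/20*4 - (-4 + (0 - 1))**2/4))*135 = (15 + (3/2 - 3/5 - (-4 - 1)**2/4))*135 = (15 + (3/2 - 3/5 - 1/4*(-5)**2))*135 = (15 + (3/2 - 3/5 - 1/4*25))*135 = (15 + (3/2 - 3/5 - 25/4))*135 = (15 - 107/20)*135 = (193/20)*135 = 5211/4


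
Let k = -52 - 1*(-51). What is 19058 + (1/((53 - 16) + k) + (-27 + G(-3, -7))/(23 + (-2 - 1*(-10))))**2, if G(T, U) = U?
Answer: 23737323697/1245456 ≈ 19059.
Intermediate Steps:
k = -1 (k = -52 + 51 = -1)
19058 + (1/((53 - 16) + k) + (-27 + G(-3, -7))/(23 + (-2 - 1*(-10))))**2 = 19058 + (1/((53 - 16) - 1) + (-27 - 7)/(23 + (-2 - 1*(-10))))**2 = 19058 + (1/(37 - 1) - 34/(23 + (-2 + 10)))**2 = 19058 + (1/36 - 34/(23 + 8))**2 = 19058 + (1/36 - 34/31)**2 = 19058 + (-1193/1116)**2 = 19058 + 1423249/1245456 = 23737323697/1245456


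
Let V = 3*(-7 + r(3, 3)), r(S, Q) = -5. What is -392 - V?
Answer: -356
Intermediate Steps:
V = -36 (V = 3*(-7 - 5) = 3*(-12) = -36)
-392 - V = -392 - 1*(-36) = -392 + 36 = -356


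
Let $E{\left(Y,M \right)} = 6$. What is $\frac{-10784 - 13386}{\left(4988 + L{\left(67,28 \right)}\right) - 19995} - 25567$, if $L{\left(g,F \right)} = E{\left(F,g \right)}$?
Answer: $- \frac{383506397}{15001} \approx -25565.0$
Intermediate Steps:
$L{\left(g,F \right)} = 6$
$\frac{-10784 - 13386}{\left(4988 + L{\left(67,28 \right)}\right) - 19995} - 25567 = \frac{-10784 - 13386}{\left(4988 + 6\right) - 19995} - 25567 = - \frac{24170}{4994 - 19995} - 25567 = - \frac{24170}{-15001} - 25567 = \left(-24170\right) \left(- \frac{1}{15001}\right) - 25567 = \frac{24170}{15001} - 25567 = - \frac{383506397}{15001}$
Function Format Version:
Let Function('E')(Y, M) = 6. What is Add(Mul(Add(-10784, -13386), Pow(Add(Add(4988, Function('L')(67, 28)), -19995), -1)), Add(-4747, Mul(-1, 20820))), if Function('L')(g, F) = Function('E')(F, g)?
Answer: Rational(-383506397, 15001) ≈ -25565.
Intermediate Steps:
Function('L')(g, F) = 6
Add(Mul(Add(-10784, -13386), Pow(Add(Add(4988, Function('L')(67, 28)), -19995), -1)), Add(-4747, Mul(-1, 20820))) = Add(Mul(Add(-10784, -13386), Pow(Add(Add(4988, 6), -19995), -1)), Add(-4747, Mul(-1, 20820))) = Add(Mul(-24170, Pow(Add(4994, -19995), -1)), Add(-4747, -20820)) = Add(Mul(-24170, Pow(-15001, -1)), -25567) = Add(Mul(-24170, Rational(-1, 15001)), -25567) = Add(Rational(24170, 15001), -25567) = Rational(-383506397, 15001)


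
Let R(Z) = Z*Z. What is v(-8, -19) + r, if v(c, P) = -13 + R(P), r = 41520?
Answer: 41868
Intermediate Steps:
R(Z) = Z²
v(c, P) = -13 + P²
v(-8, -19) + r = (-13 + (-19)²) + 41520 = (-13 + 361) + 41520 = 348 + 41520 = 41868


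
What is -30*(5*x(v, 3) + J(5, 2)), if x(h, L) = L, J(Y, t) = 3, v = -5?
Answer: -540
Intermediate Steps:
-30*(5*x(v, 3) + J(5, 2)) = -30*(5*3 + 3) = -30*(15 + 3) = -30*18 = -540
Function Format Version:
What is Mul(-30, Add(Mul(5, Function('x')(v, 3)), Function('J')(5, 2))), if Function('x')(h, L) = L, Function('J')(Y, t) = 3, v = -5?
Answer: -540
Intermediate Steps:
Mul(-30, Add(Mul(5, Function('x')(v, 3)), Function('J')(5, 2))) = Mul(-30, Add(Mul(5, 3), 3)) = Mul(-30, Add(15, 3)) = Mul(-30, 18) = -540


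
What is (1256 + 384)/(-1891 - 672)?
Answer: -1640/2563 ≈ -0.63988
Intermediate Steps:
(1256 + 384)/(-1891 - 672) = 1640/(-2563) = 1640*(-1/2563) = -1640/2563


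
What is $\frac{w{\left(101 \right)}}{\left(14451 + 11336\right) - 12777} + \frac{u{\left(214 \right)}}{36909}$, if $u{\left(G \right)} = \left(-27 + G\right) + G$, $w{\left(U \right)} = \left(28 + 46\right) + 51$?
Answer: $\frac{1966127}{96037218} \approx 0.020473$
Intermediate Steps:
$w{\left(U \right)} = 125$ ($w{\left(U \right)} = 74 + 51 = 125$)
$u{\left(G \right)} = -27 + 2 G$
$\frac{w{\left(101 \right)}}{\left(14451 + 11336\right) - 12777} + \frac{u{\left(214 \right)}}{36909} = \frac{125}{\left(14451 + 11336\right) - 12777} + \frac{-27 + 2 \cdot 214}{36909} = \frac{125}{25787 - 12777} + \left(-27 + 428\right) \frac{1}{36909} = \frac{125}{13010} + 401 \cdot \frac{1}{36909} = 125 \cdot \frac{1}{13010} + \frac{401}{36909} = \frac{25}{2602} + \frac{401}{36909} = \frac{1966127}{96037218}$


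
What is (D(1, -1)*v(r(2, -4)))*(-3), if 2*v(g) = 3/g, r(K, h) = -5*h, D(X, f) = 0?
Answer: 0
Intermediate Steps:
v(g) = 3/(2*g) (v(g) = (3/g)/2 = 3/(2*g))
(D(1, -1)*v(r(2, -4)))*(-3) = (0*(3/(2*((-5*(-4))))))*(-3) = (0*((3/2)/20))*(-3) = (0*((3/2)*(1/20)))*(-3) = (0*(3/40))*(-3) = 0*(-3) = 0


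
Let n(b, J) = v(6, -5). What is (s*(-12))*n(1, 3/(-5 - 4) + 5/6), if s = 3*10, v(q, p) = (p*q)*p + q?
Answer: -56160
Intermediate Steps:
v(q, p) = q + q*p² (v(q, p) = q*p² + q = q + q*p²)
s = 30
n(b, J) = 156 (n(b, J) = 6*(1 + (-5)²) = 6*(1 + 25) = 6*26 = 156)
(s*(-12))*n(1, 3/(-5 - 4) + 5/6) = (30*(-12))*156 = -360*156 = -56160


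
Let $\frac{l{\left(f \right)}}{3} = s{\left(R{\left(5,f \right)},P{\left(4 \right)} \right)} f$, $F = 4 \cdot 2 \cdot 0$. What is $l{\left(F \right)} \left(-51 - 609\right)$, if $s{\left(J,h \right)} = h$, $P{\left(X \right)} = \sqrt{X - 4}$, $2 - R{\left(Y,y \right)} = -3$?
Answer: $0$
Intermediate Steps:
$F = 0$ ($F = 8 \cdot 0 = 0$)
$R{\left(Y,y \right)} = 5$ ($R{\left(Y,y \right)} = 2 - -3 = 2 + 3 = 5$)
$P{\left(X \right)} = \sqrt{-4 + X}$
$l{\left(f \right)} = 0$ ($l{\left(f \right)} = 3 \sqrt{-4 + 4} f = 3 \sqrt{0} f = 3 \cdot 0 f = 3 \cdot 0 = 0$)
$l{\left(F \right)} \left(-51 - 609\right) = 0 \left(-51 - 609\right) = 0 \left(-660\right) = 0$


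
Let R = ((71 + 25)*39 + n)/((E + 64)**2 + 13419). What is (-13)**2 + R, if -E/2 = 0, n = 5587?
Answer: 95786/565 ≈ 169.53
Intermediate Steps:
E = 0 (E = -2*0 = 0)
R = 301/565 (R = ((71 + 25)*39 + 5587)/((0 + 64)**2 + 13419) = (96*39 + 5587)/(64**2 + 13419) = (3744 + 5587)/(4096 + 13419) = 9331/17515 = 9331*(1/17515) = 301/565 ≈ 0.53274)
(-13)**2 + R = (-13)**2 + 301/565 = 169 + 301/565 = 95786/565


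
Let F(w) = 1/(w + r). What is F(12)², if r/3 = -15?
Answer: 1/1089 ≈ 0.00091827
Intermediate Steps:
r = -45 (r = 3*(-15) = -45)
F(w) = 1/(-45 + w) (F(w) = 1/(w - 45) = 1/(-45 + w))
F(12)² = (1/(-45 + 12))² = (1/(-33))² = (-1/33)² = 1/1089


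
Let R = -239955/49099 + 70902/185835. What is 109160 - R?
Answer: 25539771316193/233956735 ≈ 1.0916e+5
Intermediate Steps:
R = -1054123593/233956735 (R = -239955*1/49099 + 70902*(1/185835) = -239955/49099 + 1818/4765 = -1054123593/233956735 ≈ -4.5056)
109160 - R = 109160 - 1*(-1054123593/233956735) = 109160 + 1054123593/233956735 = 25539771316193/233956735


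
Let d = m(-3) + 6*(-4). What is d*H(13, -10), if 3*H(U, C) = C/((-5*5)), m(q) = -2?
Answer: -52/15 ≈ -3.4667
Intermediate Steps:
H(U, C) = -C/75 (H(U, C) = (C/((-5*5)))/3 = (C/(-25))/3 = (C*(-1/25))/3 = (-C/25)/3 = -C/75)
d = -26 (d = -2 + 6*(-4) = -2 - 24 = -26)
d*H(13, -10) = -(-26)*(-10)/75 = -26*2/15 = -52/15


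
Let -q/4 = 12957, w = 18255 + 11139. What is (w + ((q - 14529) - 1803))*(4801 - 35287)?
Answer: 1181820276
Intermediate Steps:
w = 29394
q = -51828 (q = -4*12957 = -51828)
(w + ((q - 14529) - 1803))*(4801 - 35287) = (29394 + ((-51828 - 14529) - 1803))*(4801 - 35287) = (29394 + (-66357 - 1803))*(-30486) = (29394 - 68160)*(-30486) = -38766*(-30486) = 1181820276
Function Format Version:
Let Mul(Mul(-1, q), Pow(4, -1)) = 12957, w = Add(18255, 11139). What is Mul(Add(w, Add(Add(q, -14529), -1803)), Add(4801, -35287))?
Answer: 1181820276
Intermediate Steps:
w = 29394
q = -51828 (q = Mul(-4, 12957) = -51828)
Mul(Add(w, Add(Add(q, -14529), -1803)), Add(4801, -35287)) = Mul(Add(29394, Add(Add(-51828, -14529), -1803)), Add(4801, -35287)) = Mul(Add(29394, Add(-66357, -1803)), -30486) = Mul(Add(29394, -68160), -30486) = Mul(-38766, -30486) = 1181820276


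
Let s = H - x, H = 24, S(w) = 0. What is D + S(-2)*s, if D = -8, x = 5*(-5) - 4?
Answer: -8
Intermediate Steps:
x = -29 (x = -25 - 4 = -29)
s = 53 (s = 24 - 1*(-29) = 24 + 29 = 53)
D + S(-2)*s = -8 + 0*53 = -8 + 0 = -8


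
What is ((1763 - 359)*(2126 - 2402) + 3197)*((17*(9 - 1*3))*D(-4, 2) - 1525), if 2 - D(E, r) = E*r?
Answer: 194075035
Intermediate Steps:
D(E, r) = 2 - E*r
((1763 - 359)*(2126 - 2402) + 3197)*((17*(9 - 1*3))*D(-4, 2) - 1525) = ((1763 - 359)*(2126 - 2402) + 3197)*((17*(9 - 1*3))*(2 - 1*(-4)*2) - 1525) = (1404*(-276) + 3197)*((17*(9 - 3))*(2 + 8) - 1525) = (-387504 + 3197)*((17*6)*10 - 1525) = -384307*(102*10 - 1525) = -384307*(1020 - 1525) = -384307*(-505) = 194075035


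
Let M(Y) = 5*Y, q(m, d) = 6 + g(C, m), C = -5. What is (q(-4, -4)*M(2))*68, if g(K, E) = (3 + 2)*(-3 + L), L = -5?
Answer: -23120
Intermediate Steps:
g(K, E) = -40 (g(K, E) = (3 + 2)*(-3 - 5) = 5*(-8) = -40)
q(m, d) = -34 (q(m, d) = 6 - 40 = -34)
(q(-4, -4)*M(2))*68 = -170*2*68 = -34*10*68 = -340*68 = -23120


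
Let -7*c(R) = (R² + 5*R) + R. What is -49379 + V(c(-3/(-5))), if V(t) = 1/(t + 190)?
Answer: -1636963054/33151 ≈ -49379.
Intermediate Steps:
c(R) = -6*R/7 - R²/7 (c(R) = -((R² + 5*R) + R)/7 = -(R² + 6*R)/7 = -6*R/7 - R²/7)
V(t) = 1/(190 + t)
-49379 + V(c(-3/(-5))) = -49379 + 1/(190 - (-3/(-5))*(6 - 3/(-5))/7) = -49379 + 1/(190 - (-3*(-⅕))*(6 - 3*(-⅕))/7) = -49379 + 1/(190 - ⅐*⅗*(6 + ⅗)) = -49379 + 1/(190 - ⅐*⅗*33/5) = -49379 + 1/(190 - 99/175) = -49379 + 1/(33151/175) = -49379 + 175/33151 = -1636963054/33151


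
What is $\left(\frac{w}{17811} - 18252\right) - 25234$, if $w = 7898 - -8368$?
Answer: $- \frac{258170960}{5937} \approx -43485.0$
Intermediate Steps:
$w = 16266$ ($w = 7898 + 8368 = 16266$)
$\left(\frac{w}{17811} - 18252\right) - 25234 = \left(\frac{16266}{17811} - 18252\right) - 25234 = \left(16266 \cdot \frac{1}{17811} - 18252\right) - 25234 = \left(\frac{5422}{5937} - 18252\right) - 25234 = - \frac{108356702}{5937} - 25234 = - \frac{258170960}{5937}$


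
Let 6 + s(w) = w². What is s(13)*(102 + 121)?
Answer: 36349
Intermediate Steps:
s(w) = -6 + w²
s(13)*(102 + 121) = (-6 + 13²)*(102 + 121) = (-6 + 169)*223 = 163*223 = 36349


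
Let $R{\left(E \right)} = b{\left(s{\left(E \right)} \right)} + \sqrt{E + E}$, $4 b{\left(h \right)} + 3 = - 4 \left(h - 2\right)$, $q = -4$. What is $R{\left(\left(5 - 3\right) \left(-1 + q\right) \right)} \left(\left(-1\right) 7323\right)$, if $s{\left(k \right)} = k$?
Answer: $- \frac{329535}{4} - 14646 i \sqrt{5} \approx -82384.0 - 32749.0 i$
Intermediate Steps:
$b{\left(h \right)} = \frac{5}{4} - h$ ($b{\left(h \right)} = - \frac{3}{4} + \frac{\left(-4\right) \left(h - 2\right)}{4} = - \frac{3}{4} + \frac{\left(-4\right) \left(-2 + h\right)}{4} = - \frac{3}{4} + \frac{8 - 4 h}{4} = - \frac{3}{4} - \left(-2 + h\right) = \frac{5}{4} - h$)
$R{\left(E \right)} = \frac{5}{4} - E + \sqrt{2} \sqrt{E}$ ($R{\left(E \right)} = \left(\frac{5}{4} - E\right) + \sqrt{E + E} = \left(\frac{5}{4} - E\right) + \sqrt{2 E} = \left(\frac{5}{4} - E\right) + \sqrt{2} \sqrt{E} = \frac{5}{4} - E + \sqrt{2} \sqrt{E}$)
$R{\left(\left(5 - 3\right) \left(-1 + q\right) \right)} \left(\left(-1\right) 7323\right) = \left(\frac{5}{4} - \left(5 - 3\right) \left(-1 - 4\right) + \sqrt{2} \sqrt{\left(5 - 3\right) \left(-1 - 4\right)}\right) \left(\left(-1\right) 7323\right) = \left(\frac{5}{4} - 2 \left(-5\right) + \sqrt{2} \sqrt{2 \left(-5\right)}\right) \left(-7323\right) = \left(\frac{5}{4} - -10 + \sqrt{2} \sqrt{-10}\right) \left(-7323\right) = \left(\frac{5}{4} + 10 + \sqrt{2} i \sqrt{10}\right) \left(-7323\right) = \left(\frac{5}{4} + 10 + 2 i \sqrt{5}\right) \left(-7323\right) = \left(\frac{45}{4} + 2 i \sqrt{5}\right) \left(-7323\right) = - \frac{329535}{4} - 14646 i \sqrt{5}$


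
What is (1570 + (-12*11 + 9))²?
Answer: 2093809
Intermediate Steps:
(1570 + (-12*11 + 9))² = (1570 + (-132 + 9))² = (1570 - 123)² = 1447² = 2093809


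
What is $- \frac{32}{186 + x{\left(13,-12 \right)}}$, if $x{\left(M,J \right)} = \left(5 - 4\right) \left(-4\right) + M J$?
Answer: $- \frac{16}{13} \approx -1.2308$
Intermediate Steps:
$x{\left(M,J \right)} = -4 + J M$ ($x{\left(M,J \right)} = \left(5 - 4\right) \left(-4\right) + J M = 1 \left(-4\right) + J M = -4 + J M$)
$- \frac{32}{186 + x{\left(13,-12 \right)}} = - \frac{32}{186 - 160} = - \frac{32}{26} = \left(-32\right) \frac{1}{26} = - \frac{16}{13}$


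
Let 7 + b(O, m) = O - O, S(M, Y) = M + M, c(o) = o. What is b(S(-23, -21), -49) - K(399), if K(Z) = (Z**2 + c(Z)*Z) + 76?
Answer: -318485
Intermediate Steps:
S(M, Y) = 2*M
K(Z) = 76 + 2*Z**2 (K(Z) = (Z**2 + Z*Z) + 76 = (Z**2 + Z**2) + 76 = 2*Z**2 + 76 = 76 + 2*Z**2)
b(O, m) = -7 (b(O, m) = -7 + (O - O) = -7 + 0 = -7)
b(S(-23, -21), -49) - K(399) = -7 - (76 + 2*399**2) = -7 - (76 + 2*159201) = -7 - (76 + 318402) = -7 - 1*318478 = -7 - 318478 = -318485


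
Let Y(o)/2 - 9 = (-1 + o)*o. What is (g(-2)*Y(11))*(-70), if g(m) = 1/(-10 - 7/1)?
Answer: 980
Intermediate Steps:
g(m) = -1/17 (g(m) = 1/(-10 - 7*1) = 1/(-10 - 7) = 1/(-17) = -1/17)
Y(o) = 18 + 2*o*(-1 + o) (Y(o) = 18 + 2*((-1 + o)*o) = 18 + 2*(o*(-1 + o)) = 18 + 2*o*(-1 + o))
(g(-2)*Y(11))*(-70) = -(18 - 2*11 + 2*11²)/17*(-70) = -(18 - 22 + 2*121)/17*(-70) = -(18 - 22 + 242)/17*(-70) = -1/17*238*(-70) = -14*(-70) = 980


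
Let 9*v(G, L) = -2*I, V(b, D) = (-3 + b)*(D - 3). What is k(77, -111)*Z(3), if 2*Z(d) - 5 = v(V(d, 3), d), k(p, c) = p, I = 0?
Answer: 385/2 ≈ 192.50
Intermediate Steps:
V(b, D) = (-3 + D)*(-3 + b) (V(b, D) = (-3 + b)*(-3 + D) = (-3 + D)*(-3 + b))
v(G, L) = 0 (v(G, L) = (-2*0)/9 = (⅑)*0 = 0)
Z(d) = 5/2 (Z(d) = 5/2 + (½)*0 = 5/2 + 0 = 5/2)
k(77, -111)*Z(3) = 77*(5/2) = 385/2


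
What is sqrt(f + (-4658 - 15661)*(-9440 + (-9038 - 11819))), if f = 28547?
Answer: sqrt(615633290) ≈ 24812.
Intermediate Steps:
sqrt(f + (-4658 - 15661)*(-9440 + (-9038 - 11819))) = sqrt(28547 + (-4658 - 15661)*(-9440 + (-9038 - 11819))) = sqrt(28547 - 20319*(-9440 - 20857)) = sqrt(28547 - 20319*(-30297)) = sqrt(28547 + 615604743) = sqrt(615633290)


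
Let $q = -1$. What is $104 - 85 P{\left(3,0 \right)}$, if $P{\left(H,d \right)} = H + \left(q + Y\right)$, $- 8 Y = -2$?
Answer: $- \frac{349}{4} \approx -87.25$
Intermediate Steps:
$Y = \frac{1}{4}$ ($Y = \left(- \frac{1}{8}\right) \left(-2\right) = \frac{1}{4} \approx 0.25$)
$P{\left(H,d \right)} = - \frac{3}{4} + H$ ($P{\left(H,d \right)} = H + \left(-1 + \frac{1}{4}\right) = H - \frac{3}{4} = - \frac{3}{4} + H$)
$104 - 85 P{\left(3,0 \right)} = 104 - 85 \left(- \frac{3}{4} + 3\right) = 104 - \frac{765}{4} = - \frac{349}{4}$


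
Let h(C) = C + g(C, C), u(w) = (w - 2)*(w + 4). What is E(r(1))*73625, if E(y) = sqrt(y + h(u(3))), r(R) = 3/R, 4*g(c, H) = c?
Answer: 73625*sqrt(47)/2 ≈ 2.5237e+5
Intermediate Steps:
g(c, H) = c/4
u(w) = (-2 + w)*(4 + w)
h(C) = 5*C/4 (h(C) = C + C/4 = 5*C/4)
E(y) = sqrt(35/4 + y) (E(y) = sqrt(y + 5*(-8 + 3**2 + 2*3)/4) = sqrt(y + 5*(-8 + 9 + 6)/4) = sqrt(y + (5/4)*7) = sqrt(y + 35/4) = sqrt(35/4 + y))
E(r(1))*73625 = (sqrt(35 + 4*(3/1))/2)*73625 = (sqrt(35 + 4*(3*1))/2)*73625 = (sqrt(35 + 4*3)/2)*73625 = (sqrt(35 + 12)/2)*73625 = (sqrt(47)/2)*73625 = 73625*sqrt(47)/2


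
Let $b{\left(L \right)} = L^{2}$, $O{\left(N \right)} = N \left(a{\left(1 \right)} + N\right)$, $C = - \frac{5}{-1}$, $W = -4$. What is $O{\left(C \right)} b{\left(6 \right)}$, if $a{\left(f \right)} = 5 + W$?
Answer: $1080$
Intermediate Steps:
$C = 5$ ($C = \left(-5\right) \left(-1\right) = 5$)
$a{\left(f \right)} = 1$ ($a{\left(f \right)} = 5 - 4 = 1$)
$O{\left(N \right)} = N \left(1 + N\right)$
$O{\left(C \right)} b{\left(6 \right)} = 5 \left(1 + 5\right) 6^{2} = 5 \cdot 6 \cdot 36 = 30 \cdot 36 = 1080$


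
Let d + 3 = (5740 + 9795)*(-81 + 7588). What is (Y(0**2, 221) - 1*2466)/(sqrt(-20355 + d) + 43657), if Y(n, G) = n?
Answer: -17943027/298222127 + 411*sqrt(116600887)/298222127 ≈ -0.045285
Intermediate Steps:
d = 116621242 (d = -3 + (5740 + 9795)*(-81 + 7588) = -3 + 15535*7507 = -3 + 116621245 = 116621242)
(Y(0**2, 221) - 1*2466)/(sqrt(-20355 + d) + 43657) = (0**2 - 1*2466)/(sqrt(-20355 + 116621242) + 43657) = (0 - 2466)/(sqrt(116600887) + 43657) = -2466/(43657 + sqrt(116600887))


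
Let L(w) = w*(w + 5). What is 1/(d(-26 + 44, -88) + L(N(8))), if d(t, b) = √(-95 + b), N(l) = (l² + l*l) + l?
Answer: 6392/122573053 - I*√183/367719159 ≈ 5.2148e-5 - 3.6788e-8*I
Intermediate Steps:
N(l) = l + 2*l² (N(l) = (l² + l²) + l = 2*l² + l = l + 2*l²)
L(w) = w*(5 + w)
1/(d(-26 + 44, -88) + L(N(8))) = 1/(√(-95 - 88) + (8*(1 + 2*8))*(5 + 8*(1 + 2*8))) = 1/(√(-183) + (8*(1 + 16))*(5 + 8*(1 + 16))) = 1/(I*√183 + (8*17)*(5 + 8*17)) = 1/(I*√183 + 136*(5 + 136)) = 1/(I*√183 + 136*141) = 1/(I*√183 + 19176) = 1/(19176 + I*√183)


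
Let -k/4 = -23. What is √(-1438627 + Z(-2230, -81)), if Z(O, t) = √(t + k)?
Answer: √(-1438627 + √11) ≈ 1199.4*I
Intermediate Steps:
k = 92 (k = -4*(-23) = 92)
Z(O, t) = √(92 + t) (Z(O, t) = √(t + 92) = √(92 + t))
√(-1438627 + Z(-2230, -81)) = √(-1438627 + √(92 - 81)) = √(-1438627 + √11)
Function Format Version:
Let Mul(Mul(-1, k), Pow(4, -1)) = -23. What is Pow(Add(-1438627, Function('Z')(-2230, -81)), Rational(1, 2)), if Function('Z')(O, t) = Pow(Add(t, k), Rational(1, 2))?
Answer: Pow(Add(-1438627, Pow(11, Rational(1, 2))), Rational(1, 2)) ≈ Mul(1199.4, I)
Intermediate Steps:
k = 92 (k = Mul(-4, -23) = 92)
Function('Z')(O, t) = Pow(Add(92, t), Rational(1, 2)) (Function('Z')(O, t) = Pow(Add(t, 92), Rational(1, 2)) = Pow(Add(92, t), Rational(1, 2)))
Pow(Add(-1438627, Function('Z')(-2230, -81)), Rational(1, 2)) = Pow(Add(-1438627, Pow(Add(92, -81), Rational(1, 2))), Rational(1, 2)) = Pow(Add(-1438627, Pow(11, Rational(1, 2))), Rational(1, 2))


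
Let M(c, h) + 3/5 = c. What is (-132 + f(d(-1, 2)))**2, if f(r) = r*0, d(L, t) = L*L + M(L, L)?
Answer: 17424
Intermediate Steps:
M(c, h) = -3/5 + c
d(L, t) = -3/5 + L + L**2 (d(L, t) = L*L + (-3/5 + L) = L**2 + (-3/5 + L) = -3/5 + L + L**2)
f(r) = 0
(-132 + f(d(-1, 2)))**2 = (-132 + 0)**2 = (-132)**2 = 17424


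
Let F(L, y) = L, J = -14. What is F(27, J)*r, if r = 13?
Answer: 351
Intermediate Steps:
F(27, J)*r = 27*13 = 351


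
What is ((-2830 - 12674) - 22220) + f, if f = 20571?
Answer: -17153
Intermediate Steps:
((-2830 - 12674) - 22220) + f = ((-2830 - 12674) - 22220) + 20571 = (-15504 - 22220) + 20571 = -37724 + 20571 = -17153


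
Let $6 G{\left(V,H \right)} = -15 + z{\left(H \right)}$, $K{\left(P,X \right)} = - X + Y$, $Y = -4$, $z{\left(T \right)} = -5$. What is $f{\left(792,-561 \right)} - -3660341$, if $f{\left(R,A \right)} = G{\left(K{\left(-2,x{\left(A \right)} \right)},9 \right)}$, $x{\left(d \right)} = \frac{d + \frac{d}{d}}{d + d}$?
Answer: $\frac{10981013}{3} \approx 3.6603 \cdot 10^{6}$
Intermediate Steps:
$x{\left(d \right)} = \frac{1 + d}{2 d}$ ($x{\left(d \right)} = \frac{d + 1}{2 d} = \left(1 + d\right) \frac{1}{2 d} = \frac{1 + d}{2 d}$)
$K{\left(P,X \right)} = -4 - X$ ($K{\left(P,X \right)} = - X - 4 = -4 - X$)
$G{\left(V,H \right)} = - \frac{10}{3}$ ($G{\left(V,H \right)} = \frac{-15 - 5}{6} = \frac{1}{6} \left(-20\right) = - \frac{10}{3}$)
$f{\left(R,A \right)} = - \frac{10}{3}$
$f{\left(792,-561 \right)} - -3660341 = - \frac{10}{3} - -3660341 = - \frac{10}{3} + 3660341 = \frac{10981013}{3}$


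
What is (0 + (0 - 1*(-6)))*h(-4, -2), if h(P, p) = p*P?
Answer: 48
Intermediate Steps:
h(P, p) = P*p
(0 + (0 - 1*(-6)))*h(-4, -2) = (0 + (0 - 1*(-6)))*(-4*(-2)) = (0 + (0 + 6))*8 = (0 + 6)*8 = 6*8 = 48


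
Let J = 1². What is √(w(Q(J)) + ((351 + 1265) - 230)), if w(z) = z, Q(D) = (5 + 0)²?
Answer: √1411 ≈ 37.563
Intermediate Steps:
J = 1
Q(D) = 25 (Q(D) = 5² = 25)
√(w(Q(J)) + ((351 + 1265) - 230)) = √(25 + ((351 + 1265) - 230)) = √(25 + (1616 - 230)) = √(25 + 1386) = √1411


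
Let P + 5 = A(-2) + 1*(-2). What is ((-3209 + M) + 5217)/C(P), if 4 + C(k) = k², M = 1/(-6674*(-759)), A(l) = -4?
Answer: 10171656529/592671222 ≈ 17.162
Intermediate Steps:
M = 1/5065566 (M = -1/6674*(-1/759) = 1/5065566 ≈ 1.9741e-7)
P = -11 (P = -5 + (-4 + 1*(-2)) = -5 + (-4 - 2) = -5 - 6 = -11)
C(k) = -4 + k²
((-3209 + M) + 5217)/C(P) = ((-3209 + 1/5065566) + 5217)/(-4 + (-11)²) = (-16255401293/5065566 + 5217)/(-4 + 121) = (10171656529/5065566)/117 = (10171656529/5065566)*(1/117) = 10171656529/592671222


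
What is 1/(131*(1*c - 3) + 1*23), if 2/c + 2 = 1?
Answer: -1/632 ≈ -0.0015823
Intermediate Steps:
c = -2 (c = 2/(-2 + 1) = 2/(-1) = 2*(-1) = -2)
1/(131*(1*c - 3) + 1*23) = 1/(131*(1*(-2) - 3) + 1*23) = 1/(131*(-2 - 3) + 23) = 1/(131*(-5) + 23) = 1/(-655 + 23) = 1/(-632) = -1/632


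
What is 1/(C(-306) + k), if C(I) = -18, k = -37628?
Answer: -1/37646 ≈ -2.6563e-5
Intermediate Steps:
1/(C(-306) + k) = 1/(-18 - 37628) = 1/(-37646) = -1/37646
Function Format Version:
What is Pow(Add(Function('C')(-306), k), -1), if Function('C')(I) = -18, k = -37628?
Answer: Rational(-1, 37646) ≈ -2.6563e-5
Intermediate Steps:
Pow(Add(Function('C')(-306), k), -1) = Pow(Add(-18, -37628), -1) = Pow(-37646, -1) = Rational(-1, 37646)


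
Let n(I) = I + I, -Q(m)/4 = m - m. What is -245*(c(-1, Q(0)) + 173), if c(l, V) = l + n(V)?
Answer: -42140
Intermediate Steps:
Q(m) = 0 (Q(m) = -4*(m - m) = -4*0 = 0)
n(I) = 2*I
c(l, V) = l + 2*V
-245*(c(-1, Q(0)) + 173) = -245*((-1 + 2*0) + 173) = -245*((-1 + 0) + 173) = -245*(-1 + 173) = -245*172 = -42140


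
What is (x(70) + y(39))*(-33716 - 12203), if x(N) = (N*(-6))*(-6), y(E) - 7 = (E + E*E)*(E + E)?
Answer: -5703461233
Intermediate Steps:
y(E) = 7 + 2*E*(E + E²) (y(E) = 7 + (E + E*E)*(E + E) = 7 + (E + E²)*(2*E) = 7 + 2*E*(E + E²))
x(N) = 36*N (x(N) = -6*N*(-6) = 36*N)
(x(70) + y(39))*(-33716 - 12203) = (36*70 + (7 + 2*39² + 2*39³))*(-33716 - 12203) = (2520 + (7 + 2*1521 + 2*59319))*(-45919) = (2520 + (7 + 3042 + 118638))*(-45919) = (2520 + 121687)*(-45919) = 124207*(-45919) = -5703461233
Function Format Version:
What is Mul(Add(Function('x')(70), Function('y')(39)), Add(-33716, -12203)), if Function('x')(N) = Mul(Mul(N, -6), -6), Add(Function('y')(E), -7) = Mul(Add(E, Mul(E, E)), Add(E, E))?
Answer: -5703461233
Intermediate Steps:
Function('y')(E) = Add(7, Mul(2, E, Add(E, Pow(E, 2)))) (Function('y')(E) = Add(7, Mul(Add(E, Mul(E, E)), Add(E, E))) = Add(7, Mul(Add(E, Pow(E, 2)), Mul(2, E))) = Add(7, Mul(2, E, Add(E, Pow(E, 2)))))
Function('x')(N) = Mul(36, N) (Function('x')(N) = Mul(Mul(-6, N), -6) = Mul(36, N))
Mul(Add(Function('x')(70), Function('y')(39)), Add(-33716, -12203)) = Mul(Add(Mul(36, 70), Add(7, Mul(2, Pow(39, 2)), Mul(2, Pow(39, 3)))), Add(-33716, -12203)) = Mul(Add(2520, Add(7, Mul(2, 1521), Mul(2, 59319))), -45919) = Mul(Add(2520, Add(7, 3042, 118638)), -45919) = Mul(Add(2520, 121687), -45919) = Mul(124207, -45919) = -5703461233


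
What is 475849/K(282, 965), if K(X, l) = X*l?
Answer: 475849/272130 ≈ 1.7486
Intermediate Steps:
475849/K(282, 965) = 475849/((282*965)) = 475849/272130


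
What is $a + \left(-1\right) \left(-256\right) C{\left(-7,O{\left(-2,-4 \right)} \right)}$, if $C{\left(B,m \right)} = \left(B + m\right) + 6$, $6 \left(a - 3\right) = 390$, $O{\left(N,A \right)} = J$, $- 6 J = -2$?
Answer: $- \frac{308}{3} \approx -102.67$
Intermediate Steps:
$J = \frac{1}{3}$ ($J = \left(- \frac{1}{6}\right) \left(-2\right) = \frac{1}{3} \approx 0.33333$)
$O{\left(N,A \right)} = \frac{1}{3}$
$a = 68$ ($a = 3 + \frac{1}{6} \cdot 390 = 3 + 65 = 68$)
$C{\left(B,m \right)} = 6 + B + m$
$a + \left(-1\right) \left(-256\right) C{\left(-7,O{\left(-2,-4 \right)} \right)} = 68 + \left(-1\right) \left(-256\right) \left(6 - 7 + \frac{1}{3}\right) = 68 + 256 \left(- \frac{2}{3}\right) = 68 - \frac{512}{3} = - \frac{308}{3}$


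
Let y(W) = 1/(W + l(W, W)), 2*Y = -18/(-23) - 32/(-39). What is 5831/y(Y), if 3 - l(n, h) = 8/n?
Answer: -23237013142/644943 ≈ -36030.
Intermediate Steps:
l(n, h) = 3 - 8/n
Y = 719/897 (Y = (-18/(-23) - 32/(-39))/2 = (-18*(-1/23) - 32*(-1/39))/2 = (18/23 + 32/39)/2 = (½)*(1438/897) = 719/897 ≈ 0.80156)
y(W) = 1/(3 + W - 8/W) (y(W) = 1/(W + (3 - 8/W)) = 1/(3 + W - 8/W))
5831/y(Y) = 5831/((719/(897*(-8 + (719/897)² + 3*(719/897))))) = 5831/((719/(897*(-8 + 516961/804609 + 719/299)))) = 5831/((719/(897*(-3985082/804609)))) = 5831/(((719/897)*(-804609/3985082))) = 5831/(-644943/3985082) = 5831*(-3985082/644943) = -23237013142/644943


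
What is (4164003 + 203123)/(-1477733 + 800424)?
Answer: -4367126/677309 ≈ -6.4478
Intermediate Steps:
(4164003 + 203123)/(-1477733 + 800424) = 4367126/(-677309) = 4367126*(-1/677309) = -4367126/677309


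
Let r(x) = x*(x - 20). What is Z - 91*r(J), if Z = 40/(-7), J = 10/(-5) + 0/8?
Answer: -28068/7 ≈ -4009.7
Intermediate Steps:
J = -2 (J = 10*(-1/5) + 0*(1/8) = -2 + 0 = -2)
r(x) = x*(-20 + x)
Z = -40/7 (Z = 40*(-1/7) = -40/7 ≈ -5.7143)
Z - 91*r(J) = -40/7 - (-182)*(-20 - 2) = -40/7 - (-182)*(-22) = -40/7 - 91*44 = -40/7 - 4004 = -28068/7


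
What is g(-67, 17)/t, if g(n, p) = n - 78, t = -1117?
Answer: 145/1117 ≈ 0.12981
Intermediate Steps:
g(n, p) = -78 + n
g(-67, 17)/t = (-78 - 67)/(-1117) = -145*(-1/1117) = 145/1117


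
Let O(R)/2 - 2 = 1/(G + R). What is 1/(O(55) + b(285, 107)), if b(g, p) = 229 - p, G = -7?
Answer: 24/3025 ≈ 0.0079339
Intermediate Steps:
O(R) = 4 + 2/(-7 + R)
1/(O(55) + b(285, 107)) = 1/(2*(-13 + 2*55)/(-7 + 55) + (229 - 1*107)) = 1/(2*(-13 + 110)/48 + (229 - 107)) = 1/(2*(1/48)*97 + 122) = 1/(97/24 + 122) = 1/(3025/24) = 24/3025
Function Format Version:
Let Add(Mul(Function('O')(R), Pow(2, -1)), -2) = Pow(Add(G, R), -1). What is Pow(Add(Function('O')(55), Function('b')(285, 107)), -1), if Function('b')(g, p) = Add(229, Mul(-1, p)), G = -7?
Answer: Rational(24, 3025) ≈ 0.0079339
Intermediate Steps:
Function('O')(R) = Add(4, Mul(2, Pow(Add(-7, R), -1)))
Pow(Add(Function('O')(55), Function('b')(285, 107)), -1) = Pow(Add(Mul(2, Pow(Add(-7, 55), -1), Add(-13, Mul(2, 55))), Add(229, Mul(-1, 107))), -1) = Pow(Add(Mul(2, Pow(48, -1), Add(-13, 110)), Add(229, -107)), -1) = Pow(Add(Mul(2, Rational(1, 48), 97), 122), -1) = Pow(Add(Rational(97, 24), 122), -1) = Pow(Rational(3025, 24), -1) = Rational(24, 3025)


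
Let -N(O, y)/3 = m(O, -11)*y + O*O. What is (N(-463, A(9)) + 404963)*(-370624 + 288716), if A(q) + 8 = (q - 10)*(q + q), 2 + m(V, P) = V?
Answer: 22476701912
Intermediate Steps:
m(V, P) = -2 + V
A(q) = -8 + 2*q*(-10 + q) (A(q) = -8 + (q - 10)*(q + q) = -8 + (-10 + q)*(2*q) = -8 + 2*q*(-10 + q))
N(O, y) = -3*O**2 - 3*y*(-2 + O) (N(O, y) = -3*((-2 + O)*y + O*O) = -3*(y*(-2 + O) + O**2) = -3*(O**2 + y*(-2 + O)) = -3*O**2 - 3*y*(-2 + O))
(N(-463, A(9)) + 404963)*(-370624 + 288716) = ((-3*(-463)**2 - 3*(-8 - 20*9 + 2*9**2)*(-2 - 463)) + 404963)*(-370624 + 288716) = ((-3*214369 - 3*(-8 - 180 + 2*81)*(-465)) + 404963)*(-81908) = ((-643107 - 3*(-8 - 180 + 162)*(-465)) + 404963)*(-81908) = ((-643107 - 3*(-26)*(-465)) + 404963)*(-81908) = ((-643107 - 36270) + 404963)*(-81908) = (-679377 + 404963)*(-81908) = -274414*(-81908) = 22476701912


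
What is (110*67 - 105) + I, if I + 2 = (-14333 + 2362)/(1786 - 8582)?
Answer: 49371319/6796 ≈ 7264.8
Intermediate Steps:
I = -1621/6796 (I = -2 + (-14333 + 2362)/(1786 - 8582) = -2 - 11971/(-6796) = -2 - 11971*(-1/6796) = -2 + 11971/6796 = -1621/6796 ≈ -0.23852)
(110*67 - 105) + I = (110*67 - 105) - 1621/6796 = (7370 - 105) - 1621/6796 = 7265 - 1621/6796 = 49371319/6796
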